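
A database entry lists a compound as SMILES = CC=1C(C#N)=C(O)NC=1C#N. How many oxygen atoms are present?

Scan the SMILES for O atoms (remember two-letter symbols like Cl and Br are single atoms).
Oxygen count: 1.

1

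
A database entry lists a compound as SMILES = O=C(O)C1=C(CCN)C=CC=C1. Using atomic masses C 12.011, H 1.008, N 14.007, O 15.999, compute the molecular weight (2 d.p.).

165.19 g/mol

First, the molecular formula is C9H11NO2 (counting implicit H from valence).
  C: 9 × 12.011 = 108.099
  H: 11 × 1.008 = 11.088
  N: 1 × 14.007 = 14.007
  O: 2 × 15.999 = 31.998
Sum: 9×12.011 + 11×1.008 + 1×14.007 + 2×15.999 = 165.192 → 165.19 g/mol.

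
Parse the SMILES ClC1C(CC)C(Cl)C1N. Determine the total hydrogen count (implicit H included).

Walk through each heavy atom and fill implicit hydrogens from standard valence (C 4, N 3, O 2, S 2, halogen 1):
  atom 1: Cl (halogen, monovalent) → 0 H
  atom 2: C, bond orders sum to 3 (valence 4) → 1 H
  atom 3: C, bond orders sum to 3 (valence 4) → 1 H
  atom 4: C, bond orders sum to 2 (valence 4) → 2 H
  atom 5: C, bond orders sum to 1 (valence 4) → 3 H
  atom 6: C, bond orders sum to 3 (valence 4) → 1 H
  atom 7: Cl (halogen, monovalent) → 0 H
  atom 8: C, bond orders sum to 3 (valence 4) → 1 H
  atom 9: N, bond orders sum to 1 (valence 3) → 2 H
Total hydrogens: 11.

11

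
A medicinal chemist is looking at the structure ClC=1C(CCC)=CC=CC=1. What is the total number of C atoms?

9

Count every carbon token in the SMILES (each C, including those in ring-closure positions and inside branches).
Carbon count: 9.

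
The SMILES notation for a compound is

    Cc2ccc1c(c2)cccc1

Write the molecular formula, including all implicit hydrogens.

Walk through each heavy atom and fill implicit hydrogens from standard valence (C 4, N 3, O 2, S 2, halogen 1); for lowercase aromatic atoms, an aromatic c carries 1 H when it has two neighbours and 0 H with three, and aromatic n carries 0 H:
  atom 1: C, bond orders sum to 1 (valence 4) → 3 H
  atom 2: aromatic c, 3 neighbours → 0 H
  atom 3: aromatic c, 2 neighbours → 1 H
  atom 4: aromatic c, 2 neighbours → 1 H
  atom 5: aromatic c, 3 neighbours → 0 H
  atom 6: aromatic c, 3 neighbours → 0 H
  atom 7: aromatic c, 2 neighbours → 1 H
  atom 8: aromatic c, 2 neighbours → 1 H
  atom 9: aromatic c, 2 neighbours → 1 H
  atom 10: aromatic c, 2 neighbours → 1 H
  atom 11: aromatic c, 2 neighbours → 1 H
Totals → C:11, H:10.
In Hill order: C11H10.

C11H10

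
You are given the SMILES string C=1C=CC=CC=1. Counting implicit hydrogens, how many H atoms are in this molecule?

6

Walk through each heavy atom and fill implicit hydrogens from standard valence (C 4, N 3, O 2, S 2, halogen 1):
  atom 1: C, bond orders sum to 3 (valence 4) → 1 H
  atom 2: C, bond orders sum to 3 (valence 4) → 1 H
  atom 3: C, bond orders sum to 3 (valence 4) → 1 H
  atom 4: C, bond orders sum to 3 (valence 4) → 1 H
  atom 5: C, bond orders sum to 3 (valence 4) → 1 H
  atom 6: C, bond orders sum to 3 (valence 4) → 1 H
Total hydrogens: 6.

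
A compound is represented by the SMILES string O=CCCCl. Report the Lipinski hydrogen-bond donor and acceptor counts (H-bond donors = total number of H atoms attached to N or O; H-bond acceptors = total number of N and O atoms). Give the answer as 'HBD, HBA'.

Donors: find every N or O and count the H atoms it carries.
  atom 1 (O): bond orders sum to 2 → 0 H
Lipinski HBD = 0.
Acceptors: N atoms = 0, O atoms = 1 → HBA = 1.

0, 1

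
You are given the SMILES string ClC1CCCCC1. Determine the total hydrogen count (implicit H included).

11

Walk through each heavy atom and fill implicit hydrogens from standard valence (C 4, N 3, O 2, S 2, halogen 1):
  atom 1: Cl (halogen, monovalent) → 0 H
  atom 2: C, bond orders sum to 3 (valence 4) → 1 H
  atom 3: C, bond orders sum to 2 (valence 4) → 2 H
  atom 4: C, bond orders sum to 2 (valence 4) → 2 H
  atom 5: C, bond orders sum to 2 (valence 4) → 2 H
  atom 6: C, bond orders sum to 2 (valence 4) → 2 H
  atom 7: C, bond orders sum to 2 (valence 4) → 2 H
Total hydrogens: 11.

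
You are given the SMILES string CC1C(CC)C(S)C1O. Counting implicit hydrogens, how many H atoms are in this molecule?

14

Walk through each heavy atom and fill implicit hydrogens from standard valence (C 4, N 3, O 2, S 2, halogen 1):
  atom 1: C, bond orders sum to 1 (valence 4) → 3 H
  atom 2: C, bond orders sum to 3 (valence 4) → 1 H
  atom 3: C, bond orders sum to 3 (valence 4) → 1 H
  atom 4: C, bond orders sum to 2 (valence 4) → 2 H
  atom 5: C, bond orders sum to 1 (valence 4) → 3 H
  atom 6: C, bond orders sum to 3 (valence 4) → 1 H
  atom 7: S, bond orders sum to 1 (valence 2) → 1 H
  atom 8: C, bond orders sum to 3 (valence 4) → 1 H
  atom 9: O, bond orders sum to 1 (valence 2) → 1 H
Total hydrogens: 14.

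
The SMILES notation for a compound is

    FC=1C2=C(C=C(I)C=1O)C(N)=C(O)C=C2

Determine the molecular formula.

Walk through each heavy atom and fill implicit hydrogens from standard valence (C 4, N 3, O 2, S 2, halogen 1):
  atom 1: F (halogen, monovalent) → 0 H
  atom 2: C, bond orders sum to 4 (valence 4) → 0 H
  atom 3: C, bond orders sum to 4 (valence 4) → 0 H
  atom 4: C, bond orders sum to 4 (valence 4) → 0 H
  atom 5: C, bond orders sum to 3 (valence 4) → 1 H
  atom 6: C, bond orders sum to 4 (valence 4) → 0 H
  atom 7: I (halogen, monovalent) → 0 H
  atom 8: C, bond orders sum to 4 (valence 4) → 0 H
  atom 9: O, bond orders sum to 1 (valence 2) → 1 H
  atom 10: C, bond orders sum to 4 (valence 4) → 0 H
  atom 11: N, bond orders sum to 1 (valence 3) → 2 H
  atom 12: C, bond orders sum to 4 (valence 4) → 0 H
  atom 13: O, bond orders sum to 1 (valence 2) → 1 H
  atom 14: C, bond orders sum to 3 (valence 4) → 1 H
  atom 15: C, bond orders sum to 3 (valence 4) → 1 H
Totals → C:10, H:7, F:1, I:1, N:1, O:2.
In Hill order: C10H7FINO2.

C10H7FINO2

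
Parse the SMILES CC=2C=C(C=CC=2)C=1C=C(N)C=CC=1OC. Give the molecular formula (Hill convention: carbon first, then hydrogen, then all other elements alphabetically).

Walk through each heavy atom and fill implicit hydrogens from standard valence (C 4, N 3, O 2, S 2, halogen 1):
  atom 1: C, bond orders sum to 1 (valence 4) → 3 H
  atom 2: C, bond orders sum to 4 (valence 4) → 0 H
  atom 3: C, bond orders sum to 3 (valence 4) → 1 H
  atom 4: C, bond orders sum to 4 (valence 4) → 0 H
  atom 5: C, bond orders sum to 3 (valence 4) → 1 H
  atom 6: C, bond orders sum to 3 (valence 4) → 1 H
  atom 7: C, bond orders sum to 3 (valence 4) → 1 H
  atom 8: C, bond orders sum to 4 (valence 4) → 0 H
  atom 9: C, bond orders sum to 3 (valence 4) → 1 H
  atom 10: C, bond orders sum to 4 (valence 4) → 0 H
  atom 11: N, bond orders sum to 1 (valence 3) → 2 H
  atom 12: C, bond orders sum to 3 (valence 4) → 1 H
  atom 13: C, bond orders sum to 3 (valence 4) → 1 H
  atom 14: C, bond orders sum to 4 (valence 4) → 0 H
  atom 15: O, bond orders sum to 2 (valence 2) → 0 H
  atom 16: C, bond orders sum to 1 (valence 4) → 3 H
Totals → C:14, H:15, N:1, O:1.

C14H15NO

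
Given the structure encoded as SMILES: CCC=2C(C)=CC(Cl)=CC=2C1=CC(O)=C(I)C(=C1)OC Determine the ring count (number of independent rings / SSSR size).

2

In SMILES, each pair of matching ring-closure digits denotes one ring-closing bond; the number of such bonds equals the number of independent rings.
Ring-closure bonds here: 2.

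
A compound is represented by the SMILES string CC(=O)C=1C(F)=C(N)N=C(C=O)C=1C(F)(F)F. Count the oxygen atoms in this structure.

Scan the SMILES for O atoms (remember two-letter symbols like Cl and Br are single atoms).
Oxygen count: 2.

2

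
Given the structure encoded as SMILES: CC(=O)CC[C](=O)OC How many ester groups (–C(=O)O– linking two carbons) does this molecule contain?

1

The ester motif appears at heavy-atom position 6 in the SMILES.
Other groups present: 1 ketone.
Ester count: 1.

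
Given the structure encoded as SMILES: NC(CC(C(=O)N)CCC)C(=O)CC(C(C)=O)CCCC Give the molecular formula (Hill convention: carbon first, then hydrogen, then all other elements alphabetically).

C16H30N2O3

Walk through each heavy atom and fill implicit hydrogens from standard valence (C 4, N 3, O 2, S 2, halogen 1):
  atom 1: N, bond orders sum to 1 (valence 3) → 2 H
  atom 2: C, bond orders sum to 3 (valence 4) → 1 H
  atom 3: C, bond orders sum to 2 (valence 4) → 2 H
  atom 4: C, bond orders sum to 3 (valence 4) → 1 H
  atom 5: C, bond orders sum to 4 (valence 4) → 0 H
  atom 6: O, bond orders sum to 2 (valence 2) → 0 H
  atom 7: N, bond orders sum to 1 (valence 3) → 2 H
  atom 8: C, bond orders sum to 2 (valence 4) → 2 H
  atom 9: C, bond orders sum to 2 (valence 4) → 2 H
  atom 10: C, bond orders sum to 1 (valence 4) → 3 H
  atom 11: C, bond orders sum to 4 (valence 4) → 0 H
  atom 12: O, bond orders sum to 2 (valence 2) → 0 H
  atom 13: C, bond orders sum to 2 (valence 4) → 2 H
  atom 14: C, bond orders sum to 3 (valence 4) → 1 H
  atom 15: C, bond orders sum to 4 (valence 4) → 0 H
  atom 16: C, bond orders sum to 1 (valence 4) → 3 H
  atom 17: O, bond orders sum to 2 (valence 2) → 0 H
  atom 18: C, bond orders sum to 2 (valence 4) → 2 H
  atom 19: C, bond orders sum to 2 (valence 4) → 2 H
  atom 20: C, bond orders sum to 2 (valence 4) → 2 H
  atom 21: C, bond orders sum to 1 (valence 4) → 3 H
Totals → C:16, H:30, N:2, O:3.
In Hill order: C16H30N2O3.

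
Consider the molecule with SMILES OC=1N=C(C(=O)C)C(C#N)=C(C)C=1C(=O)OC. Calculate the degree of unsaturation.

Molecular formula: C11H10N2O4.
DoU = (2C + 2 + N − H − X) / 2, where X is the halogen count and O/S are ignored.
    = (2·11 + 2 + 2 − 10 − 0) / 2 = 16 / 2 = 8.

8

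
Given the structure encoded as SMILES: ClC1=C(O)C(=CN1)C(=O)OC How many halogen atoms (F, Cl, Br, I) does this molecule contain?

Halogen atoms appear at heavy-atom position 1 (1×Cl).
Other groups present: 1 ester, 1 hydroxyl.
Halogen count: 1.

1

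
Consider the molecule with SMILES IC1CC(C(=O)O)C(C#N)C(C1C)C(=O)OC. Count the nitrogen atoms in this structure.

1

Scan the SMILES for N atoms (remember two-letter symbols like Cl and Br are single atoms).
Nitrogen count: 1.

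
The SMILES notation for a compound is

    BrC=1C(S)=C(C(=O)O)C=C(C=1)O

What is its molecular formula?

Walk through each heavy atom and fill implicit hydrogens from standard valence (C 4, N 3, O 2, S 2, halogen 1):
  atom 1: Br (halogen, monovalent) → 0 H
  atom 2: C, bond orders sum to 4 (valence 4) → 0 H
  atom 3: C, bond orders sum to 4 (valence 4) → 0 H
  atom 4: S, bond orders sum to 1 (valence 2) → 1 H
  atom 5: C, bond orders sum to 4 (valence 4) → 0 H
  atom 6: C, bond orders sum to 4 (valence 4) → 0 H
  atom 7: O, bond orders sum to 2 (valence 2) → 0 H
  atom 8: O, bond orders sum to 1 (valence 2) → 1 H
  atom 9: C, bond orders sum to 3 (valence 4) → 1 H
  atom 10: C, bond orders sum to 4 (valence 4) → 0 H
  atom 11: C, bond orders sum to 3 (valence 4) → 1 H
  atom 12: O, bond orders sum to 1 (valence 2) → 1 H
Totals → C:7, H:5, Br:1, O:3, S:1.
In Hill order: C7H5BrO3S.

C7H5BrO3S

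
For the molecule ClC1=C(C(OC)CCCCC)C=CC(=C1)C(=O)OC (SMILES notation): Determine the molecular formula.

C15H21ClO3

Walk through each heavy atom and fill implicit hydrogens from standard valence (C 4, N 3, O 2, S 2, halogen 1):
  atom 1: Cl (halogen, monovalent) → 0 H
  atom 2: C, bond orders sum to 4 (valence 4) → 0 H
  atom 3: C, bond orders sum to 4 (valence 4) → 0 H
  atom 4: C, bond orders sum to 3 (valence 4) → 1 H
  atom 5: O, bond orders sum to 2 (valence 2) → 0 H
  atom 6: C, bond orders sum to 1 (valence 4) → 3 H
  atom 7: C, bond orders sum to 2 (valence 4) → 2 H
  atom 8: C, bond orders sum to 2 (valence 4) → 2 H
  atom 9: C, bond orders sum to 2 (valence 4) → 2 H
  atom 10: C, bond orders sum to 2 (valence 4) → 2 H
  atom 11: C, bond orders sum to 1 (valence 4) → 3 H
  atom 12: C, bond orders sum to 3 (valence 4) → 1 H
  atom 13: C, bond orders sum to 3 (valence 4) → 1 H
  atom 14: C, bond orders sum to 4 (valence 4) → 0 H
  atom 15: C, bond orders sum to 3 (valence 4) → 1 H
  atom 16: C, bond orders sum to 4 (valence 4) → 0 H
  atom 17: O, bond orders sum to 2 (valence 2) → 0 H
  atom 18: O, bond orders sum to 2 (valence 2) → 0 H
  atom 19: C, bond orders sum to 1 (valence 4) → 3 H
Totals → C:15, H:21, Cl:1, O:3.
In Hill order: C15H21ClO3.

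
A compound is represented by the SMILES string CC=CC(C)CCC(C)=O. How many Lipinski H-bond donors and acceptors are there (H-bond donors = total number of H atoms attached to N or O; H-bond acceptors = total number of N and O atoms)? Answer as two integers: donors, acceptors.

Donors: find every N or O and count the H atoms it carries.
  atom 10 (O): bond orders sum to 2 → 0 H
Lipinski HBD = 0.
Acceptors: N atoms = 0, O atoms = 1 → HBA = 1.

0, 1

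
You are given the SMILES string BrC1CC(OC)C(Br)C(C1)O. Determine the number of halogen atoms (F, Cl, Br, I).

2

Halogen atoms appear at heavy-atom positions 1, 8 (2×Br).
Other groups present: 1 ether, 1 hydroxyl.
Halogen count: 2.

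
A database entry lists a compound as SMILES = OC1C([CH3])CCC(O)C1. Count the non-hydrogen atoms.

9

Every atom symbol written in the SMILES (organic subset) is one heavy atom; implicit H are not written.
Heavy atoms by element → C:7, O:2.
Total: 9.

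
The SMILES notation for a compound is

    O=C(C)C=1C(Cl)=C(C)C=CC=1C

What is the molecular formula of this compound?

C10H11ClO

Walk through each heavy atom and fill implicit hydrogens from standard valence (C 4, N 3, O 2, S 2, halogen 1):
  atom 1: O, bond orders sum to 2 (valence 2) → 0 H
  atom 2: C, bond orders sum to 4 (valence 4) → 0 H
  atom 3: C, bond orders sum to 1 (valence 4) → 3 H
  atom 4: C, bond orders sum to 4 (valence 4) → 0 H
  atom 5: C, bond orders sum to 4 (valence 4) → 0 H
  atom 6: Cl (halogen, monovalent) → 0 H
  atom 7: C, bond orders sum to 4 (valence 4) → 0 H
  atom 8: C, bond orders sum to 1 (valence 4) → 3 H
  atom 9: C, bond orders sum to 3 (valence 4) → 1 H
  atom 10: C, bond orders sum to 3 (valence 4) → 1 H
  atom 11: C, bond orders sum to 4 (valence 4) → 0 H
  atom 12: C, bond orders sum to 1 (valence 4) → 3 H
Totals → C:10, H:11, Cl:1, O:1.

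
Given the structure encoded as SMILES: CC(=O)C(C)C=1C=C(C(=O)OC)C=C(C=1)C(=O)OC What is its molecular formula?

C14H16O5

Walk through each heavy atom and fill implicit hydrogens from standard valence (C 4, N 3, O 2, S 2, halogen 1):
  atom 1: C, bond orders sum to 1 (valence 4) → 3 H
  atom 2: C, bond orders sum to 4 (valence 4) → 0 H
  atom 3: O, bond orders sum to 2 (valence 2) → 0 H
  atom 4: C, bond orders sum to 3 (valence 4) → 1 H
  atom 5: C, bond orders sum to 1 (valence 4) → 3 H
  atom 6: C, bond orders sum to 4 (valence 4) → 0 H
  atom 7: C, bond orders sum to 3 (valence 4) → 1 H
  atom 8: C, bond orders sum to 4 (valence 4) → 0 H
  atom 9: C, bond orders sum to 4 (valence 4) → 0 H
  atom 10: O, bond orders sum to 2 (valence 2) → 0 H
  atom 11: O, bond orders sum to 2 (valence 2) → 0 H
  atom 12: C, bond orders sum to 1 (valence 4) → 3 H
  atom 13: C, bond orders sum to 3 (valence 4) → 1 H
  atom 14: C, bond orders sum to 4 (valence 4) → 0 H
  atom 15: C, bond orders sum to 3 (valence 4) → 1 H
  atom 16: C, bond orders sum to 4 (valence 4) → 0 H
  atom 17: O, bond orders sum to 2 (valence 2) → 0 H
  atom 18: O, bond orders sum to 2 (valence 2) → 0 H
  atom 19: C, bond orders sum to 1 (valence 4) → 3 H
Totals → C:14, H:16, O:5.
In Hill order: C14H16O5.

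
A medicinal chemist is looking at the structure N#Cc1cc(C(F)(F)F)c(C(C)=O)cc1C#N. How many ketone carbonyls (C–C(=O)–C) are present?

The ketone motif appears at heavy-atom position 11 in the SMILES.
Other groups present: 2 nitrile.
Ketone count: 1.

1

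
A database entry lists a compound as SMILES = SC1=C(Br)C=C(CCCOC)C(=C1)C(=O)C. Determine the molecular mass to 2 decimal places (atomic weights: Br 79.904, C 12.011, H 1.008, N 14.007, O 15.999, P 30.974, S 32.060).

303.21 g/mol

First, the molecular formula is C12H15BrO2S (counting implicit H from valence).
  Br: 1 × 79.904 = 79.904
  C: 12 × 12.011 = 144.132
  H: 15 × 1.008 = 15.120
  O: 2 × 15.999 = 31.998
  S: 1 × 32.060 = 32.060
Sum: 1×79.904 + 12×12.011 + 15×1.008 + 2×15.999 + 1×32.060 = 303.214 → 303.21 g/mol.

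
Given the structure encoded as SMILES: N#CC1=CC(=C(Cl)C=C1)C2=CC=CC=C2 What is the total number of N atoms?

Scan the SMILES for N atoms (remember two-letter symbols like Cl and Br are single atoms).
Nitrogen count: 1.

1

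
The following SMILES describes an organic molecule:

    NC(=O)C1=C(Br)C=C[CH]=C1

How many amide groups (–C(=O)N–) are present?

The amide motif appears at heavy-atom position 2 in the SMILES.
Amide count: 1.

1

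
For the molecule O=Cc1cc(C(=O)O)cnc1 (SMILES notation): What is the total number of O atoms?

3

Scan the SMILES for O atoms (remember two-letter symbols like Cl and Br are single atoms).
Oxygen count: 3.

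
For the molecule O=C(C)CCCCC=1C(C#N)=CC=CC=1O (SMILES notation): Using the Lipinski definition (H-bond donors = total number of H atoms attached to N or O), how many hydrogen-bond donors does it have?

1

Donors: find every N or O and count the H atoms it carries.
  atom 1 (O): bond orders sum to 2 → 0 H
  atom 11 (N): bond orders sum to 3 → 0 H
  atom 16 (O): bond orders sum to 1 → 1 H
Lipinski HBD = 1.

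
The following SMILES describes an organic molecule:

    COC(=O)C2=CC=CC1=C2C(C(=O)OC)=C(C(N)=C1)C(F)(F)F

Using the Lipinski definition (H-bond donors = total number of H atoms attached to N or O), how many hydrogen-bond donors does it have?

2

Donors: find every N or O and count the H atoms it carries.
  atom 2 (O): bond orders sum to 2 → 0 H
  atom 4 (O): bond orders sum to 2 → 0 H
  atom 13 (O): bond orders sum to 2 → 0 H
  atom 14 (O): bond orders sum to 2 → 0 H
  atom 18 (N): bond orders sum to 1 → 2 H
Lipinski HBD = 2.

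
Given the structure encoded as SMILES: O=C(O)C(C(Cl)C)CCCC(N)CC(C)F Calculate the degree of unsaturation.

Degree of unsaturation = (number of rings) + (number of π bonds).
Ring closures in the SMILES: 0.
π bonds: 1 double bond (each 1 DoU) → 1 DoU from unsaturation.
Total DoU = 0 + 1 = 1.

1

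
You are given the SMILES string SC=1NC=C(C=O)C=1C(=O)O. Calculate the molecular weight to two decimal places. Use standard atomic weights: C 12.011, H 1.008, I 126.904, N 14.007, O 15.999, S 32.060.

171.17 g/mol

First, the molecular formula is C6H5NO3S (counting implicit H from valence).
  C: 6 × 12.011 = 72.066
  H: 5 × 1.008 = 5.040
  N: 1 × 14.007 = 14.007
  O: 3 × 15.999 = 47.997
  S: 1 × 32.060 = 32.060
Sum: 6×12.011 + 5×1.008 + 1×14.007 + 3×15.999 + 1×32.060 = 171.170 → 171.17 g/mol.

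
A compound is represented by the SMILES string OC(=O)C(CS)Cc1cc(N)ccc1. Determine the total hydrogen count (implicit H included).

Walk through each heavy atom and fill implicit hydrogens from standard valence (C 4, N 3, O 2, S 2, halogen 1); for lowercase aromatic atoms, an aromatic c carries 1 H when it has two neighbours and 0 H with three, and aromatic n carries 0 H:
  atom 1: O, bond orders sum to 1 (valence 2) → 1 H
  atom 2: C, bond orders sum to 4 (valence 4) → 0 H
  atom 3: O, bond orders sum to 2 (valence 2) → 0 H
  atom 4: C, bond orders sum to 3 (valence 4) → 1 H
  atom 5: C, bond orders sum to 2 (valence 4) → 2 H
  atom 6: S, bond orders sum to 1 (valence 2) → 1 H
  atom 7: C, bond orders sum to 2 (valence 4) → 2 H
  atom 8: aromatic c, 3 neighbours → 0 H
  atom 9: aromatic c, 2 neighbours → 1 H
  atom 10: aromatic c, 3 neighbours → 0 H
  atom 11: N, bond orders sum to 1 (valence 3) → 2 H
  atom 12: aromatic c, 2 neighbours → 1 H
  atom 13: aromatic c, 2 neighbours → 1 H
  atom 14: aromatic c, 2 neighbours → 1 H
Total hydrogens: 13.

13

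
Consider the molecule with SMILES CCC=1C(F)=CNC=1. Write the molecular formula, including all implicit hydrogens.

Walk through each heavy atom and fill implicit hydrogens from standard valence (C 4, N 3, O 2, S 2, halogen 1):
  atom 1: C, bond orders sum to 1 (valence 4) → 3 H
  atom 2: C, bond orders sum to 2 (valence 4) → 2 H
  atom 3: C, bond orders sum to 4 (valence 4) → 0 H
  atom 4: C, bond orders sum to 4 (valence 4) → 0 H
  atom 5: F (halogen, monovalent) → 0 H
  atom 6: C, bond orders sum to 3 (valence 4) → 1 H
  atom 7: N, bond orders sum to 2 (valence 3) → 1 H
  atom 8: C, bond orders sum to 3 (valence 4) → 1 H
Totals → C:6, H:8, F:1, N:1.

C6H8FN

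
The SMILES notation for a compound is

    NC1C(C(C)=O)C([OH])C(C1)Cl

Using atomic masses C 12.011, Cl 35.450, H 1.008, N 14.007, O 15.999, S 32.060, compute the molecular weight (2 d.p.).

First, the molecular formula is C7H12ClNO2 (counting implicit H from valence).
  C: 7 × 12.011 = 84.077
  Cl: 1 × 35.450 = 35.450
  H: 12 × 1.008 = 12.096
  N: 1 × 14.007 = 14.007
  O: 2 × 15.999 = 31.998
Sum: 7×12.011 + 1×35.450 + 12×1.008 + 1×14.007 + 2×15.999 = 177.628 → 177.63 g/mol.

177.63 g/mol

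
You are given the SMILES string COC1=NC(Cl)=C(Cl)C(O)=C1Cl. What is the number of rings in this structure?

1

In SMILES, each pair of matching ring-closure digits denotes one ring-closing bond; the number of such bonds equals the number of independent rings.
Ring-closure bonds here: 1.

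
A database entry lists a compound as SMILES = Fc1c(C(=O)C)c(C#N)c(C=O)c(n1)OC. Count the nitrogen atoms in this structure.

2

Scan the SMILES for N atoms (remember two-letter symbols like Cl and Br are single atoms).
Nitrogen count: 2.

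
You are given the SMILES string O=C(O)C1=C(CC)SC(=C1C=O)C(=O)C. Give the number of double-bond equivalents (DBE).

6

Molecular formula: C10H10O4S.
DoU = (2C + 2 + N − H − X) / 2, where X is the halogen count and O/S are ignored.
    = (2·10 + 2 + 0 − 10 − 0) / 2 = 12 / 2 = 6.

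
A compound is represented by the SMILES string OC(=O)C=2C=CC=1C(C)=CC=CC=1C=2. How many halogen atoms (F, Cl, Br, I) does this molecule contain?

Scan the SMILES for the halogen motif — none present.
Groups that are present: 1 carboxylic acid.

0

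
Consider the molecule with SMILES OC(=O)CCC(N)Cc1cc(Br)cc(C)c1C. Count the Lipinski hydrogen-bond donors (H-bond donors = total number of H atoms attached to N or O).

Donors: find every N or O and count the H atoms it carries.
  atom 1 (O): bond orders sum to 1 → 1 H
  atom 3 (O): bond orders sum to 2 → 0 H
  atom 7 (N): bond orders sum to 1 → 2 H
Lipinski HBD = 3.

3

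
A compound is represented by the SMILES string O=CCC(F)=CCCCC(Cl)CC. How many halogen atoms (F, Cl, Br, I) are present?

Halogen atoms appear at heavy-atom positions 5, 11 (1×Cl, 1×F).
Other groups present: 1 aldehyde, 1 alkene.
Halogen count: 2.

2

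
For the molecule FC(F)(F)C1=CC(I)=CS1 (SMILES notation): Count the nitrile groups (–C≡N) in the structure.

Scan the SMILES for the nitrile motif — none present.

0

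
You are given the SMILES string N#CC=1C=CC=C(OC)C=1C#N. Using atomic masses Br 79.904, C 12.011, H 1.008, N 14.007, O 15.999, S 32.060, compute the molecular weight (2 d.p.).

First, the molecular formula is C9H6N2O (counting implicit H from valence).
  C: 9 × 12.011 = 108.099
  H: 6 × 1.008 = 6.048
  N: 2 × 14.007 = 28.014
  O: 1 × 15.999 = 15.999
Sum: 9×12.011 + 6×1.008 + 2×14.007 + 1×15.999 = 158.160 → 158.16 g/mol.

158.16 g/mol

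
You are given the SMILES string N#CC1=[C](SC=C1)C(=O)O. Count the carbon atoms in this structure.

Count every carbon token in the SMILES (each C, including those in ring-closure positions and inside branches).
Carbon count: 6.

6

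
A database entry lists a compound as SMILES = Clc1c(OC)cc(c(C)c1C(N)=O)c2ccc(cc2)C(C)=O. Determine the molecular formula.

Walk through each heavy atom and fill implicit hydrogens from standard valence (C 4, N 3, O 2, S 2, halogen 1); for lowercase aromatic atoms, an aromatic c carries 1 H when it has two neighbours and 0 H with three, and aromatic n carries 0 H:
  atom 1: Cl (halogen, monovalent) → 0 H
  atom 2: aromatic c, 3 neighbours → 0 H
  atom 3: aromatic c, 3 neighbours → 0 H
  atom 4: O, bond orders sum to 2 (valence 2) → 0 H
  atom 5: C, bond orders sum to 1 (valence 4) → 3 H
  atom 6: aromatic c, 2 neighbours → 1 H
  atom 7: aromatic c, 3 neighbours → 0 H
  atom 8: aromatic c, 3 neighbours → 0 H
  atom 9: C, bond orders sum to 1 (valence 4) → 3 H
  atom 10: aromatic c, 3 neighbours → 0 H
  atom 11: C, bond orders sum to 4 (valence 4) → 0 H
  atom 12: N, bond orders sum to 1 (valence 3) → 2 H
  atom 13: O, bond orders sum to 2 (valence 2) → 0 H
  atom 14: aromatic c, 3 neighbours → 0 H
  atom 15: aromatic c, 2 neighbours → 1 H
  atom 16: aromatic c, 2 neighbours → 1 H
  atom 17: aromatic c, 3 neighbours → 0 H
  atom 18: aromatic c, 2 neighbours → 1 H
  atom 19: aromatic c, 2 neighbours → 1 H
  atom 20: C, bond orders sum to 4 (valence 4) → 0 H
  atom 21: C, bond orders sum to 1 (valence 4) → 3 H
  atom 22: O, bond orders sum to 2 (valence 2) → 0 H
Totals → C:17, H:16, Cl:1, N:1, O:3.

C17H16ClNO3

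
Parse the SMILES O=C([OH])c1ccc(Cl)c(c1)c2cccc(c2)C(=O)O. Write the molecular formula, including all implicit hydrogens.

Walk through each heavy atom and fill implicit hydrogens from standard valence (C 4, N 3, O 2, S 2, halogen 1); for lowercase aromatic atoms, an aromatic c carries 1 H when it has two neighbours and 0 H with three, and aromatic n carries 0 H:
  atom 1: O, bond orders sum to 2 (valence 2) → 0 H
  atom 2: C, bond orders sum to 4 (valence 4) → 0 H
  atom 3: O with explicit H count 1
  atom 4: aromatic c, 3 neighbours → 0 H
  atom 5: aromatic c, 2 neighbours → 1 H
  atom 6: aromatic c, 2 neighbours → 1 H
  atom 7: aromatic c, 3 neighbours → 0 H
  atom 8: Cl (halogen, monovalent) → 0 H
  atom 9: aromatic c, 3 neighbours → 0 H
  atom 10: aromatic c, 2 neighbours → 1 H
  atom 11: aromatic c, 3 neighbours → 0 H
  atom 12: aromatic c, 2 neighbours → 1 H
  atom 13: aromatic c, 2 neighbours → 1 H
  atom 14: aromatic c, 2 neighbours → 1 H
  atom 15: aromatic c, 3 neighbours → 0 H
  atom 16: aromatic c, 2 neighbours → 1 H
  atom 17: C, bond orders sum to 4 (valence 4) → 0 H
  atom 18: O, bond orders sum to 2 (valence 2) → 0 H
  atom 19: O, bond orders sum to 1 (valence 2) → 1 H
Totals → C:14, H:9, Cl:1, O:4.
In Hill order: C14H9ClO4.

C14H9ClO4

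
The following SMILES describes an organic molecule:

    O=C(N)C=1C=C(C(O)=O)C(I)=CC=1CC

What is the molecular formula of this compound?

Walk through each heavy atom and fill implicit hydrogens from standard valence (C 4, N 3, O 2, S 2, halogen 1):
  atom 1: O, bond orders sum to 2 (valence 2) → 0 H
  atom 2: C, bond orders sum to 4 (valence 4) → 0 H
  atom 3: N, bond orders sum to 1 (valence 3) → 2 H
  atom 4: C, bond orders sum to 4 (valence 4) → 0 H
  atom 5: C, bond orders sum to 3 (valence 4) → 1 H
  atom 6: C, bond orders sum to 4 (valence 4) → 0 H
  atom 7: C, bond orders sum to 4 (valence 4) → 0 H
  atom 8: O, bond orders sum to 1 (valence 2) → 1 H
  atom 9: O, bond orders sum to 2 (valence 2) → 0 H
  atom 10: C, bond orders sum to 4 (valence 4) → 0 H
  atom 11: I (halogen, monovalent) → 0 H
  atom 12: C, bond orders sum to 3 (valence 4) → 1 H
  atom 13: C, bond orders sum to 4 (valence 4) → 0 H
  atom 14: C, bond orders sum to 2 (valence 4) → 2 H
  atom 15: C, bond orders sum to 1 (valence 4) → 3 H
Totals → C:10, H:10, I:1, N:1, O:3.
In Hill order: C10H10INO3.

C10H10INO3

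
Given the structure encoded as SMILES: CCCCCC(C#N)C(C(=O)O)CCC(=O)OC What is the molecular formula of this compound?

Walk through each heavy atom and fill implicit hydrogens from standard valence (C 4, N 3, O 2, S 2, halogen 1):
  atom 1: C, bond orders sum to 1 (valence 4) → 3 H
  atom 2: C, bond orders sum to 2 (valence 4) → 2 H
  atom 3: C, bond orders sum to 2 (valence 4) → 2 H
  atom 4: C, bond orders sum to 2 (valence 4) → 2 H
  atom 5: C, bond orders sum to 2 (valence 4) → 2 H
  atom 6: C, bond orders sum to 3 (valence 4) → 1 H
  atom 7: C, bond orders sum to 4 (valence 4) → 0 H
  atom 8: N, bond orders sum to 3 (valence 3) → 0 H
  atom 9: C, bond orders sum to 3 (valence 4) → 1 H
  atom 10: C, bond orders sum to 4 (valence 4) → 0 H
  atom 11: O, bond orders sum to 2 (valence 2) → 0 H
  atom 12: O, bond orders sum to 1 (valence 2) → 1 H
  atom 13: C, bond orders sum to 2 (valence 4) → 2 H
  atom 14: C, bond orders sum to 2 (valence 4) → 2 H
  atom 15: C, bond orders sum to 4 (valence 4) → 0 H
  atom 16: O, bond orders sum to 2 (valence 2) → 0 H
  atom 17: O, bond orders sum to 2 (valence 2) → 0 H
  atom 18: C, bond orders sum to 1 (valence 4) → 3 H
Totals → C:13, H:21, N:1, O:4.
In Hill order: C13H21NO4.

C13H21NO4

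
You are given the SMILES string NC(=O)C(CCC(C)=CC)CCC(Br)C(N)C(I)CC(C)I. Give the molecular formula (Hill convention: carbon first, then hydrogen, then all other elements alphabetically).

C16H29BrI2N2O

Walk through each heavy atom and fill implicit hydrogens from standard valence (C 4, N 3, O 2, S 2, halogen 1):
  atom 1: N, bond orders sum to 1 (valence 3) → 2 H
  atom 2: C, bond orders sum to 4 (valence 4) → 0 H
  atom 3: O, bond orders sum to 2 (valence 2) → 0 H
  atom 4: C, bond orders sum to 3 (valence 4) → 1 H
  atom 5: C, bond orders sum to 2 (valence 4) → 2 H
  atom 6: C, bond orders sum to 2 (valence 4) → 2 H
  atom 7: C, bond orders sum to 4 (valence 4) → 0 H
  atom 8: C, bond orders sum to 1 (valence 4) → 3 H
  atom 9: C, bond orders sum to 3 (valence 4) → 1 H
  atom 10: C, bond orders sum to 1 (valence 4) → 3 H
  atom 11: C, bond orders sum to 2 (valence 4) → 2 H
  atom 12: C, bond orders sum to 2 (valence 4) → 2 H
  atom 13: C, bond orders sum to 3 (valence 4) → 1 H
  atom 14: Br (halogen, monovalent) → 0 H
  atom 15: C, bond orders sum to 3 (valence 4) → 1 H
  atom 16: N, bond orders sum to 1 (valence 3) → 2 H
  atom 17: C, bond orders sum to 3 (valence 4) → 1 H
  atom 18: I (halogen, monovalent) → 0 H
  atom 19: C, bond orders sum to 2 (valence 4) → 2 H
  atom 20: C, bond orders sum to 3 (valence 4) → 1 H
  atom 21: C, bond orders sum to 1 (valence 4) → 3 H
  atom 22: I (halogen, monovalent) → 0 H
Totals → C:16, H:29, Br:1, I:2, N:2, O:1.
In Hill order: C16H29BrI2N2O.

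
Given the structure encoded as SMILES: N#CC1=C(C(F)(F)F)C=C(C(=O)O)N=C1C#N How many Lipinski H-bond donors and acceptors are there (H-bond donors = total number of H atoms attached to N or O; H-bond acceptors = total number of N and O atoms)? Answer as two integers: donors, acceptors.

1, 5

Donors: find every N or O and count the H atoms it carries.
  atom 1 (N): bond orders sum to 3 → 0 H
  atom 12 (O): bond orders sum to 2 → 0 H
  atom 13 (O): bond orders sum to 1 → 1 H
  atom 14 (N): bond orders sum to 3 → 0 H
  atom 17 (N): bond orders sum to 3 → 0 H
Lipinski HBD = 1.
Acceptors: N atoms = 3, O atoms = 2 → HBA = 5.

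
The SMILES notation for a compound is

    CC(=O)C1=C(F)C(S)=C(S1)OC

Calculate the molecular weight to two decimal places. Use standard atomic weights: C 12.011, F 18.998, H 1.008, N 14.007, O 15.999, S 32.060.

First, the molecular formula is C7H7FO2S2 (counting implicit H from valence).
  C: 7 × 12.011 = 84.077
  F: 1 × 18.998 = 18.998
  H: 7 × 1.008 = 7.056
  O: 2 × 15.999 = 31.998
  S: 2 × 32.060 = 64.120
Sum: 7×12.011 + 1×18.998 + 7×1.008 + 2×15.999 + 2×32.060 = 206.249 → 206.25 g/mol.

206.25 g/mol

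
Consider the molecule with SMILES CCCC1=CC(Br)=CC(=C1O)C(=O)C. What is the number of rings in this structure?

In SMILES, each pair of matching ring-closure digits denotes one ring-closing bond; the number of such bonds equals the number of independent rings.
Ring-closure bonds here: 1.

1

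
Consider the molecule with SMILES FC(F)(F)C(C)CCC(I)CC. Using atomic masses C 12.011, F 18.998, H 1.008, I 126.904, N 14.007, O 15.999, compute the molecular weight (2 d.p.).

First, the molecular formula is C8H14F3I (counting implicit H from valence).
  C: 8 × 12.011 = 96.088
  F: 3 × 18.998 = 56.994
  H: 14 × 1.008 = 14.112
  I: 1 × 126.904 = 126.904
Sum: 8×12.011 + 3×18.998 + 14×1.008 + 1×126.904 = 294.098 → 294.10 g/mol.

294.10 g/mol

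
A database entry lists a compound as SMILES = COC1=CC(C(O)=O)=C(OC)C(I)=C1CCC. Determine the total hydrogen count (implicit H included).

15

Walk through each heavy atom and fill implicit hydrogens from standard valence (C 4, N 3, O 2, S 2, halogen 1):
  atom 1: C, bond orders sum to 1 (valence 4) → 3 H
  atom 2: O, bond orders sum to 2 (valence 2) → 0 H
  atom 3: C, bond orders sum to 4 (valence 4) → 0 H
  atom 4: C, bond orders sum to 3 (valence 4) → 1 H
  atom 5: C, bond orders sum to 4 (valence 4) → 0 H
  atom 6: C, bond orders sum to 4 (valence 4) → 0 H
  atom 7: O, bond orders sum to 1 (valence 2) → 1 H
  atom 8: O, bond orders sum to 2 (valence 2) → 0 H
  atom 9: C, bond orders sum to 4 (valence 4) → 0 H
  atom 10: O, bond orders sum to 2 (valence 2) → 0 H
  atom 11: C, bond orders sum to 1 (valence 4) → 3 H
  atom 12: C, bond orders sum to 4 (valence 4) → 0 H
  atom 13: I (halogen, monovalent) → 0 H
  atom 14: C, bond orders sum to 4 (valence 4) → 0 H
  atom 15: C, bond orders sum to 2 (valence 4) → 2 H
  atom 16: C, bond orders sum to 2 (valence 4) → 2 H
  atom 17: C, bond orders sum to 1 (valence 4) → 3 H
Total hydrogens: 15.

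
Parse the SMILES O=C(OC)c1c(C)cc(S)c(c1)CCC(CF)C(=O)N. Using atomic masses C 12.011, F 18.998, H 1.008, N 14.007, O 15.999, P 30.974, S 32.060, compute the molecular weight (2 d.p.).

First, the molecular formula is C14H18FNO3S (counting implicit H from valence).
  C: 14 × 12.011 = 168.154
  F: 1 × 18.998 = 18.998
  H: 18 × 1.008 = 18.144
  N: 1 × 14.007 = 14.007
  O: 3 × 15.999 = 47.997
  S: 1 × 32.060 = 32.060
Sum: 14×12.011 + 1×18.998 + 18×1.008 + 1×14.007 + 3×15.999 + 1×32.060 = 299.360 → 299.36 g/mol.

299.36 g/mol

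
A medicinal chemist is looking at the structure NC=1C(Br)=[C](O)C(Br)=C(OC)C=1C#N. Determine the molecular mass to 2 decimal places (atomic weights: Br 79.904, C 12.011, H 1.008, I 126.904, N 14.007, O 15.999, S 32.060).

First, the molecular formula is C8H6Br2N2O2 (counting implicit H from valence).
  Br: 2 × 79.904 = 159.808
  C: 8 × 12.011 = 96.088
  H: 6 × 1.008 = 6.048
  N: 2 × 14.007 = 28.014
  O: 2 × 15.999 = 31.998
Sum: 2×79.904 + 8×12.011 + 6×1.008 + 2×14.007 + 2×15.999 = 321.956 → 321.96 g/mol.

321.96 g/mol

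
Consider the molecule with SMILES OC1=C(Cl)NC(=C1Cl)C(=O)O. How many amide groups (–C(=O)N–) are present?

Scan the SMILES for the amide motif — none present.
Groups that are present: 1 carboxylic acid, 1 hydroxyl.

0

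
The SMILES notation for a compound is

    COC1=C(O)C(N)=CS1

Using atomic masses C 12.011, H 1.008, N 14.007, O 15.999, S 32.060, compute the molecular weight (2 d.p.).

First, the molecular formula is C5H7NO2S (counting implicit H from valence).
  C: 5 × 12.011 = 60.055
  H: 7 × 1.008 = 7.056
  N: 1 × 14.007 = 14.007
  O: 2 × 15.999 = 31.998
  S: 1 × 32.060 = 32.060
Sum: 5×12.011 + 7×1.008 + 1×14.007 + 2×15.999 + 1×32.060 = 145.176 → 145.18 g/mol.

145.18 g/mol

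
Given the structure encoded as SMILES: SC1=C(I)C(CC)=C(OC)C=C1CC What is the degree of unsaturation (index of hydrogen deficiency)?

4

Molecular formula: C11H15IOS.
DoU = (2C + 2 + N − H − X) / 2, where X is the halogen count and O/S are ignored.
    = (2·11 + 2 + 0 − 15 − 1) / 2 = 8 / 2 = 4.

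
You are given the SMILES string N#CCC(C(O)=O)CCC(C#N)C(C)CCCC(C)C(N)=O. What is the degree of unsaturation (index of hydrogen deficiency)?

Degree of unsaturation = (number of rings) + (number of π bonds).
Ring closures in the SMILES: 0.
π bonds: 2 double bonds (each 1 DoU), 2 triple bonds (each 2 DoU) → 6 DoU from unsaturation.
Total DoU = 0 + 6 = 6.

6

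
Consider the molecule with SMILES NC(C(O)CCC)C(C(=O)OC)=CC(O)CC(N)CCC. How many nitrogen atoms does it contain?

Scan the SMILES for N atoms (remember two-letter symbols like Cl and Br are single atoms).
Nitrogen count: 2.

2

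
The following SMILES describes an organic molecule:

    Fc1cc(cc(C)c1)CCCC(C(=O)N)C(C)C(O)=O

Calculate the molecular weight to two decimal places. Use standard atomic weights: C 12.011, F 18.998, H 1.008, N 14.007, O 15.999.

281.33 g/mol

First, the molecular formula is C15H20FNO3 (counting implicit H from valence).
  C: 15 × 12.011 = 180.165
  F: 1 × 18.998 = 18.998
  H: 20 × 1.008 = 20.160
  N: 1 × 14.007 = 14.007
  O: 3 × 15.999 = 47.997
Sum: 15×12.011 + 1×18.998 + 20×1.008 + 1×14.007 + 3×15.999 = 281.327 → 281.33 g/mol.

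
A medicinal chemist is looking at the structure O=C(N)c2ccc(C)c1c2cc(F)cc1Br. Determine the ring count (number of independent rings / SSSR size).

In SMILES, each pair of matching ring-closure digits denotes one ring-closing bond; the number of such bonds equals the number of independent rings.
Ring-closure bonds here: 2.

2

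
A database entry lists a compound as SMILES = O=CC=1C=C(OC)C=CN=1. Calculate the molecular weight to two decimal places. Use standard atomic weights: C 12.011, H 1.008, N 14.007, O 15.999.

137.14 g/mol

First, the molecular formula is C7H7NO2 (counting implicit H from valence).
  C: 7 × 12.011 = 84.077
  H: 7 × 1.008 = 7.056
  N: 1 × 14.007 = 14.007
  O: 2 × 15.999 = 31.998
Sum: 7×12.011 + 7×1.008 + 1×14.007 + 2×15.999 = 137.138 → 137.14 g/mol.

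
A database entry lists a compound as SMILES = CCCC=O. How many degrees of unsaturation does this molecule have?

1

Molecular formula: C4H8O.
DoU = (2C + 2 + N − H − X) / 2, where X is the halogen count and O/S are ignored.
    = (2·4 + 2 + 0 − 8 − 0) / 2 = 2 / 2 = 1.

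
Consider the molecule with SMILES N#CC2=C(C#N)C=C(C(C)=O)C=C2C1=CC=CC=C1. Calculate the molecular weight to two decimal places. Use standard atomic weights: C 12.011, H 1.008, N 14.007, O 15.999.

First, the molecular formula is C16H10N2O (counting implicit H from valence).
  C: 16 × 12.011 = 192.176
  H: 10 × 1.008 = 10.080
  N: 2 × 14.007 = 28.014
  O: 1 × 15.999 = 15.999
Sum: 16×12.011 + 10×1.008 + 2×14.007 + 1×15.999 = 246.269 → 246.27 g/mol.

246.27 g/mol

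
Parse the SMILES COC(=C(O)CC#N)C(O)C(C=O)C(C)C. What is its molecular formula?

C11H17NO4

Walk through each heavy atom and fill implicit hydrogens from standard valence (C 4, N 3, O 2, S 2, halogen 1):
  atom 1: C, bond orders sum to 1 (valence 4) → 3 H
  atom 2: O, bond orders sum to 2 (valence 2) → 0 H
  atom 3: C, bond orders sum to 4 (valence 4) → 0 H
  atom 4: C, bond orders sum to 4 (valence 4) → 0 H
  atom 5: O, bond orders sum to 1 (valence 2) → 1 H
  atom 6: C, bond orders sum to 2 (valence 4) → 2 H
  atom 7: C, bond orders sum to 4 (valence 4) → 0 H
  atom 8: N, bond orders sum to 3 (valence 3) → 0 H
  atom 9: C, bond orders sum to 3 (valence 4) → 1 H
  atom 10: O, bond orders sum to 1 (valence 2) → 1 H
  atom 11: C, bond orders sum to 3 (valence 4) → 1 H
  atom 12: C, bond orders sum to 3 (valence 4) → 1 H
  atom 13: O, bond orders sum to 2 (valence 2) → 0 H
  atom 14: C, bond orders sum to 3 (valence 4) → 1 H
  atom 15: C, bond orders sum to 1 (valence 4) → 3 H
  atom 16: C, bond orders sum to 1 (valence 4) → 3 H
Totals → C:11, H:17, N:1, O:4.
In Hill order: C11H17NO4.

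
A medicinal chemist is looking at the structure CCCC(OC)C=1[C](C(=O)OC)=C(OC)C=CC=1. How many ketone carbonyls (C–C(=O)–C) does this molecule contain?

0

Scan the SMILES for the ketone motif — none present.
Groups that are present: 1 ester, 2 ether.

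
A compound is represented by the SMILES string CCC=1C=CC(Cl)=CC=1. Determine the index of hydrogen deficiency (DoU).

Degree of unsaturation = (number of rings) + (number of π bonds).
Ring closures in the SMILES: 1.
π bonds: 3 double bonds (each 1 DoU) → 3 DoU from unsaturation.
Total DoU = 1 + 3 = 4.

4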